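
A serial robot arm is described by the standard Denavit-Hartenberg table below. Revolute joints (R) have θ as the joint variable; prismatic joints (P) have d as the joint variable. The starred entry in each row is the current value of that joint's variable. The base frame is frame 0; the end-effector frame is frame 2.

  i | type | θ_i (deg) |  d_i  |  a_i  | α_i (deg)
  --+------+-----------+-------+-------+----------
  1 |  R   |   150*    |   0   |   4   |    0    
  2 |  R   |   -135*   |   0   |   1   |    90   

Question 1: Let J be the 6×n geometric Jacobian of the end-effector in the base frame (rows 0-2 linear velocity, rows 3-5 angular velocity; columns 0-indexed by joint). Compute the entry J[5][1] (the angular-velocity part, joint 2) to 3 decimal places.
axis z_1 = (0.0000,0.0000,1.0000); lever o_n−o_1 = (0.9659,0.2588,0.0000)
cross product → J_v[:, 1] = (-0.2588,0.9659,0.0000)
J_ω[:, 1] = z_1
entry J[5][1] = 1.0000

1.000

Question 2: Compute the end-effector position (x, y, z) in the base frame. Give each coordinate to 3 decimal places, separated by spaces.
after link 1: o_1 = (-3.4641, 2.0000, 0.0000)
after link 2: o_2 = (-2.4982, 2.2588, 0.0000)

-2.498 2.259 0.000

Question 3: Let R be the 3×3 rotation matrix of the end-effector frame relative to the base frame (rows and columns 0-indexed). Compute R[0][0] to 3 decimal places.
End-effector x-axis (col 0 of R) = (0.9659,0.2588,0.0000)
R[0][0] = 0.9659

0.966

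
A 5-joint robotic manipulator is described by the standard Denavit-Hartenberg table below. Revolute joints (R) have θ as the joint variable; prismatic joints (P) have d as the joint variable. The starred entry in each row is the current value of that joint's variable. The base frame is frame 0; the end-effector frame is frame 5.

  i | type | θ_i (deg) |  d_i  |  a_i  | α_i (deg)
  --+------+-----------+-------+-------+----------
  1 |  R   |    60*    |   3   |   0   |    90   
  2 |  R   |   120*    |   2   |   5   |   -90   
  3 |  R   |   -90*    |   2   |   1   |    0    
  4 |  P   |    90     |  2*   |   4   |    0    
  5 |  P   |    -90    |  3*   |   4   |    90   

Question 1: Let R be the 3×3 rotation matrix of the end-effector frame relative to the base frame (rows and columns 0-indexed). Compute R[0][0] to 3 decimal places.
End-effector x-axis (col 0 of R) = (0.8660,-0.5000,0.0000)
R[0][0] = 0.8660

0.866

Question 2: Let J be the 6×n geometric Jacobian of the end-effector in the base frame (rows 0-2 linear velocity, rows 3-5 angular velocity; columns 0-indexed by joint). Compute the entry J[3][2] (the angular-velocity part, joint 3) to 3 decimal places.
-0.433

axis z_2 = (-0.4330,-0.7500,-0.5000); lever o_n−o_2 = (0.2990,-9.4821,-0.0359)
cross product → J_v[:, 2] = (-4.7141,-0.1651,4.3301)
J_ω[:, 2] = z_2
entry J[3][2] = -0.4330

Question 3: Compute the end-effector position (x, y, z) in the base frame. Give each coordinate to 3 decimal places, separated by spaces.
0.781 -12.647 7.294

after link 1: o_1 = (0.0000, 0.0000, 3.0000)
after link 2: o_2 = (0.4821, -3.1651, 7.3301)
after link 3: o_3 = (0.4821, -5.1651, 6.3301)
after link 4: o_4 = (-1.3840, -8.3971, 8.7942)
after link 5: o_5 = (0.7811, -12.6471, 7.2942)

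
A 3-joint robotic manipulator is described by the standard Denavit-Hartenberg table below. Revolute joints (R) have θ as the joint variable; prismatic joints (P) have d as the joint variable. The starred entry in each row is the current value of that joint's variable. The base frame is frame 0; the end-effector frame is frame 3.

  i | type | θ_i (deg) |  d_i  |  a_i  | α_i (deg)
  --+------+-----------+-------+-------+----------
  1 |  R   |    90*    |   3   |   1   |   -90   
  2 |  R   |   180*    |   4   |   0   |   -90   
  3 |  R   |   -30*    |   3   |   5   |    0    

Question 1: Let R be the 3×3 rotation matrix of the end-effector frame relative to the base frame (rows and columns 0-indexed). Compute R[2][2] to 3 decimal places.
1.000

End-effector z-axis (col 2 of R) = (-0.0000,-0.0000,1.0000)
R[2][2] = 1.0000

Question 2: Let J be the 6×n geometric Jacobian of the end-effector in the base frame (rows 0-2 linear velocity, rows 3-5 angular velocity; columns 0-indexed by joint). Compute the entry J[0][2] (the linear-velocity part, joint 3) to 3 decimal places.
4.330

axis z_2 = (-0.0000,-0.0000,1.0000); lever o_n−o_2 = (-2.5000,-4.3301,3.0000)
cross product → J_v[:, 2] = (4.3301,-2.5000,-0.0000)
J_ω[:, 2] = z_2
entry J[0][2] = 4.3301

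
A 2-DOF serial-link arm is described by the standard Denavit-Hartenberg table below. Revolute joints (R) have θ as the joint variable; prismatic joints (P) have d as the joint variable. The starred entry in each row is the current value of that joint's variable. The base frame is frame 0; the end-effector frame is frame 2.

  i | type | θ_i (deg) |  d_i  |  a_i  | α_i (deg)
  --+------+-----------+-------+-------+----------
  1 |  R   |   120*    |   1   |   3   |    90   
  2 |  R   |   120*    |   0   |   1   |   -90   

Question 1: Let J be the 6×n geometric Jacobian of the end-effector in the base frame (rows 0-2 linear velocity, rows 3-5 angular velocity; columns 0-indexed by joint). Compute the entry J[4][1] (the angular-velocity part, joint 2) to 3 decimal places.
0.500

axis z_1 = (0.8660,0.5000,0.0000); lever o_n−o_1 = (0.2500,-0.4330,0.8660)
cross product → J_v[:, 1] = (0.4330,-0.7500,-0.5000)
J_ω[:, 1] = z_1
entry J[4][1] = 0.5000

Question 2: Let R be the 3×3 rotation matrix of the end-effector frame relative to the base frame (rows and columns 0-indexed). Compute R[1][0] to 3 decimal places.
End-effector x-axis (col 0 of R) = (0.2500,-0.4330,0.8660)
R[1][0] = -0.4330

-0.433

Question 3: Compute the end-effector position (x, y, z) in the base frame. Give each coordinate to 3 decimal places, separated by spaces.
after link 1: o_1 = (-1.5000, 2.5981, 1.0000)
after link 2: o_2 = (-1.2500, 2.1651, 1.8660)

-1.250 2.165 1.866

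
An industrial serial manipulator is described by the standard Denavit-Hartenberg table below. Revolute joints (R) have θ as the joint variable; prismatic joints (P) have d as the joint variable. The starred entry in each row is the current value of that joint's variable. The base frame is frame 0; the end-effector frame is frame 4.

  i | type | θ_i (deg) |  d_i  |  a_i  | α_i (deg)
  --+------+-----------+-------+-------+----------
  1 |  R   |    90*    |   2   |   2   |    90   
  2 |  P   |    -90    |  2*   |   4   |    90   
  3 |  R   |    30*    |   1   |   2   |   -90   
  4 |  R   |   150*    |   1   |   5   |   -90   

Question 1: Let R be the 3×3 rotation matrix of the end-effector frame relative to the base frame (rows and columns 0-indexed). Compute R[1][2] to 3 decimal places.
End-effector z-axis (col 2 of R) = (-0.2500,-0.8660,0.4330)
R[1][2] = -0.8660

-0.866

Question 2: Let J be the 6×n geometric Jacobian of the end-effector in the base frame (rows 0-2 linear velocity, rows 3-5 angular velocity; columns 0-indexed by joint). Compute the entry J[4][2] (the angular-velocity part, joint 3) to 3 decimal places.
axis z_2 = (0.0000,-1.0000,-0.0000); lever o_n−o_2 = (-0.2990,1.5000,2.5179)
cross product → J_v[:, 2] = (-2.5179,0.0000,-0.2990)
J_ω[:, 2] = z_2
entry J[4][2] = -1.0000

-1.000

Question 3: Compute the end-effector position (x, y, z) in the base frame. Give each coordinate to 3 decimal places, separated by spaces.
1.701 3.500 0.518

after link 1: o_1 = (0.0000, 2.0000, 2.0000)
after link 2: o_2 = (2.0000, 2.0000, -2.0000)
after link 3: o_3 = (3.0000, 1.0000, -3.7321)
after link 4: o_4 = (1.7010, 3.5000, 0.5179)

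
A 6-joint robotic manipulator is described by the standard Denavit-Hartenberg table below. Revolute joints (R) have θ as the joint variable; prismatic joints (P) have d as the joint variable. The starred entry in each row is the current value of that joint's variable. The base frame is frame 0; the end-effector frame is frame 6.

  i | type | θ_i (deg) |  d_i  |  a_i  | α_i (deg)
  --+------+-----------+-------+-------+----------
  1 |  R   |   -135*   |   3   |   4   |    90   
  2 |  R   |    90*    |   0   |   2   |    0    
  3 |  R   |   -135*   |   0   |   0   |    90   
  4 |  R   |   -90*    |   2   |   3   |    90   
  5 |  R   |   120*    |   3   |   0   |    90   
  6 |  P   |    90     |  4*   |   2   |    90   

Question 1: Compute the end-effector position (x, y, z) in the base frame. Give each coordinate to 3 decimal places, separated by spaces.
after link 1: o_1 = (-2.8284, -2.8284, 3.0000)
after link 2: o_2 = (-2.8284, -2.8284, 5.0000)
after link 3: o_3 = (-2.8284, -2.8284, 5.0000)
after link 4: o_4 = (0.2929, -3.9497, 3.5858)
after link 5: o_5 = (1.7929, -2.4497, 5.7071)
after link 6: o_6 = (6.2424, -2.8992, 5.7071)

6.242 -2.899 5.707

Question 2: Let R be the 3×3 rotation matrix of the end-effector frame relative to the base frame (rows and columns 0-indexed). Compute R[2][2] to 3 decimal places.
-0.612

End-effector z-axis (col 2 of R) = (0.0795,0.7866,-0.6124)
R[2][2] = -0.6124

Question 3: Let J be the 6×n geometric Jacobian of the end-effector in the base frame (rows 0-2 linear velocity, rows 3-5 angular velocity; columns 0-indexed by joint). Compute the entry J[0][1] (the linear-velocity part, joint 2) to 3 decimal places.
1.914

axis z_1 = (-0.7071,0.7071,0.0000); lever o_n−o_1 = (9.0708,-0.0708,2.7071)
cross product → J_v[:, 1] = (1.9142,1.9142,-6.3640)
J_ω[:, 1] = z_1
entry J[0][1] = 1.9142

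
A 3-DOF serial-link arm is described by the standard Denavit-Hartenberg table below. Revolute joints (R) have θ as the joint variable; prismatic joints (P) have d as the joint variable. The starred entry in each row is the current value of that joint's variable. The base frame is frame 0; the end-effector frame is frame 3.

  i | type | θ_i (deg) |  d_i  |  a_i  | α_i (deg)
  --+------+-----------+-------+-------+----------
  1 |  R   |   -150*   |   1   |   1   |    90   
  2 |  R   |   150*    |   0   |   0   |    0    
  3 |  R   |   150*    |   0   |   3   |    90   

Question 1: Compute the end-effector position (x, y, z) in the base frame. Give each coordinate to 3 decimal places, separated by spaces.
-2.165 -1.250 -1.598

after link 1: o_1 = (-0.8660, -0.5000, 1.0000)
after link 2: o_2 = (-0.8660, -0.5000, 1.0000)
after link 3: o_3 = (-2.1651, -1.2500, -1.5981)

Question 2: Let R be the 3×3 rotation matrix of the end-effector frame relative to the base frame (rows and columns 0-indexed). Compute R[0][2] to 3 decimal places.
End-effector z-axis (col 2 of R) = (0.7500,0.4330,-0.5000)
R[0][2] = 0.7500

0.750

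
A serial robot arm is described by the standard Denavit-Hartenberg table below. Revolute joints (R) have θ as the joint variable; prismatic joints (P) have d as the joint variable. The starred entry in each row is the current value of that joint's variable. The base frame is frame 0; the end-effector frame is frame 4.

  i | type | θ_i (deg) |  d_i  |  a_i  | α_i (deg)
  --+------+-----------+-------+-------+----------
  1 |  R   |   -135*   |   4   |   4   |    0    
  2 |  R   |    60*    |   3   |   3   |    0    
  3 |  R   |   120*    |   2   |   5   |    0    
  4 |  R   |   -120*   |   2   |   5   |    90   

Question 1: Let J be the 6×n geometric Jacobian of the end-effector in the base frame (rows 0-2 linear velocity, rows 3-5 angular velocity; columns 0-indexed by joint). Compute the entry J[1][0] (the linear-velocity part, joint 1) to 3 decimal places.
axis z_0 = ẑ; lever o_n−o_0 = (2.7777,-7.0203,11.0000)
cross product → J_v[:, 0] = (7.0203,2.7777,-0.0000)
J_ω[:, 0] = z_0
entry J[1][0] = 2.7777

2.778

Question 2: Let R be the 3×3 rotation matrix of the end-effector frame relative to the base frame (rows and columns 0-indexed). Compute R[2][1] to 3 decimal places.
End-effector y-axis (col 1 of R) = (0.0000,0.0000,1.0000)
R[2][1] = 1.0000

1.000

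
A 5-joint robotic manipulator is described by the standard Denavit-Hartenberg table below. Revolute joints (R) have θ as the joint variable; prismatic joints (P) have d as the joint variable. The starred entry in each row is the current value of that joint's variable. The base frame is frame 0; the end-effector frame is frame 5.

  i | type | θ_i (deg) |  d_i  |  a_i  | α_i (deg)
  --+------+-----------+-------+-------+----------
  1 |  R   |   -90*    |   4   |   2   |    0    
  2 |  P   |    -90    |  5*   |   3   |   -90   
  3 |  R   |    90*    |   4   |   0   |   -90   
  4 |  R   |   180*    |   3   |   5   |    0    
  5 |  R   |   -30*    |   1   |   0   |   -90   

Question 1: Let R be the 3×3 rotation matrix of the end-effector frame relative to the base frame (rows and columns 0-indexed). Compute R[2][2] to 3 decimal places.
End-effector z-axis (col 2 of R) = (0.0000,-0.8660,0.5000)
R[2][2] = 0.5000

0.500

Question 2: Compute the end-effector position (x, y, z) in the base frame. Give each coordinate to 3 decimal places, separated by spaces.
1.000 -6.000 14.000

after link 1: o_1 = (0.0000, -2.0000, 4.0000)
after link 2: o_2 = (-3.0000, -2.0000, 9.0000)
after link 3: o_3 = (-3.0000, -6.0000, 9.0000)
after link 4: o_4 = (0.0000, -6.0000, 14.0000)
after link 5: o_5 = (1.0000, -6.0000, 14.0000)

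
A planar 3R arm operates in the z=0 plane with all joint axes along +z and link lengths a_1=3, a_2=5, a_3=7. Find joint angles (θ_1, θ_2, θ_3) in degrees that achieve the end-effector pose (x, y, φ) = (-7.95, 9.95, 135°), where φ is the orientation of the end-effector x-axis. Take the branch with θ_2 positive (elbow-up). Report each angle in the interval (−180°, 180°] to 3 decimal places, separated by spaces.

61.934 89.992 -16.926

wrist centre = target − a_3·(cos φ, sin φ) = (-3.0003, 5.0003)
cos θ_2 = (34.0040−3²−5²)/(2·3·5) = 0.0001; θ_2 = 89.9923° (elbow-up)
β = atan2(5.0003,-3.0003) = 120.9646°; ψ = atan2(5.0000,3.0007) = 59.0306°
θ_1 = β − ψ = 61.9340°
θ_3 = φ − θ_1 − θ_2 = -16.9263° (wrapped to (-180°,180°])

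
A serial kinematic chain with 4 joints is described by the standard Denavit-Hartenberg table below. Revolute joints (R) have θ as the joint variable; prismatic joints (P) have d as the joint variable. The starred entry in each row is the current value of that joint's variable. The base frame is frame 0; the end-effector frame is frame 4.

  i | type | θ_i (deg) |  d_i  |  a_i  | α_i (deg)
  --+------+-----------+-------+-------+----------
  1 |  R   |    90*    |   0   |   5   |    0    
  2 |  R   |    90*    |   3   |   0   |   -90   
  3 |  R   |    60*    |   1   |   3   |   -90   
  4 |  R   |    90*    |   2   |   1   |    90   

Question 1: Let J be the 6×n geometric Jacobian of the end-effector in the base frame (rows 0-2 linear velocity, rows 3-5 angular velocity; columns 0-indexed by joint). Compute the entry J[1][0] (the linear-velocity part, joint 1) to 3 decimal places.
axis z_0 = ẑ; lever o_n−o_0 = (0.2321,5.0000,-0.5981)
cross product → J_v[:, 0] = (-5.0000,0.2321,0.0000)
J_ω[:, 0] = z_0
entry J[1][0] = 0.2321

0.232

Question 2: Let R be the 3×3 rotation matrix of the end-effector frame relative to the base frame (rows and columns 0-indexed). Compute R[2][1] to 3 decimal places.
-0.500

End-effector y-axis (col 1 of R) = (0.8660,-0.0000,-0.5000)
R[2][1] = -0.5000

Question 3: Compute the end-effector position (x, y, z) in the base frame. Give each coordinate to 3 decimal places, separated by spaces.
0.232 5.000 -0.598

after link 1: o_1 = (0.0000, 5.0000, 0.0000)
after link 2: o_2 = (0.0000, 5.0000, 3.0000)
after link 3: o_3 = (-1.5000, 4.0000, 0.4019)
after link 4: o_4 = (0.2321, 5.0000, -0.5981)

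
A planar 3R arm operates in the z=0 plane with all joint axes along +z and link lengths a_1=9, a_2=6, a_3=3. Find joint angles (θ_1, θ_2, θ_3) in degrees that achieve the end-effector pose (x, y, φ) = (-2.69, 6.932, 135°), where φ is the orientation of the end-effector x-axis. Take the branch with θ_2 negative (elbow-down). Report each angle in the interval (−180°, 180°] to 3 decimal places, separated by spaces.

wrist centre = target − a_3·(cos φ, sin φ) = (-0.5687, 4.8107)
cos θ_2 = (23.4660−9²−6²)/(2·9·6) = -0.8661; θ_2 = -150.0034° (elbow-down)
β = atan2(4.8107,-0.5687) = 96.7418°; ψ = atan2(-2.9997,3.8037) = -38.2604°
θ_1 = β − ψ = 135.0022°
θ_3 = φ − θ_1 − θ_2 = 150.0013° (wrapped to (-180°,180°])

135.002 -150.003 150.001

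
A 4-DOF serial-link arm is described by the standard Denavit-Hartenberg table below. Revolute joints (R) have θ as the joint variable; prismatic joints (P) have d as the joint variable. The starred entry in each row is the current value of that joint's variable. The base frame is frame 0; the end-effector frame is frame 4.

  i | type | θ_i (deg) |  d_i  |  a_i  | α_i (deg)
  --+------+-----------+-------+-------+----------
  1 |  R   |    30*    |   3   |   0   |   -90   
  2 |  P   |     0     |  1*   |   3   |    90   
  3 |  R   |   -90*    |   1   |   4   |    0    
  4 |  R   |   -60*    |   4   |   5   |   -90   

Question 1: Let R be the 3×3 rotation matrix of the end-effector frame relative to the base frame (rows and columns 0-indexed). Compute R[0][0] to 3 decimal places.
-0.500

End-effector x-axis (col 0 of R) = (-0.5000,-0.8660,0.0000)
R[0][0] = -0.5000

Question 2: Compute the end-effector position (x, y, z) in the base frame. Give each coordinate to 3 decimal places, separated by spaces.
after link 1: o_1 = (0.0000, 0.0000, 3.0000)
after link 2: o_2 = (2.0981, 2.3660, 3.0000)
after link 3: o_3 = (4.0981, -1.0981, 4.0000)
after link 4: o_4 = (1.5981, -5.4282, 8.0000)

1.598 -5.428 8.000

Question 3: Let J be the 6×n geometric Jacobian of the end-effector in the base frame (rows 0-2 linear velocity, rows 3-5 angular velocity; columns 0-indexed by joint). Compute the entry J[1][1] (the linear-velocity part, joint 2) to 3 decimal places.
0.866

prismatic axis z_1 = (-0.5000,0.8660,0.0000)
J_v[:, 1] = z_1; J_ω[:, 1] = (0,0,0)
entry J[1][1] = 0.8660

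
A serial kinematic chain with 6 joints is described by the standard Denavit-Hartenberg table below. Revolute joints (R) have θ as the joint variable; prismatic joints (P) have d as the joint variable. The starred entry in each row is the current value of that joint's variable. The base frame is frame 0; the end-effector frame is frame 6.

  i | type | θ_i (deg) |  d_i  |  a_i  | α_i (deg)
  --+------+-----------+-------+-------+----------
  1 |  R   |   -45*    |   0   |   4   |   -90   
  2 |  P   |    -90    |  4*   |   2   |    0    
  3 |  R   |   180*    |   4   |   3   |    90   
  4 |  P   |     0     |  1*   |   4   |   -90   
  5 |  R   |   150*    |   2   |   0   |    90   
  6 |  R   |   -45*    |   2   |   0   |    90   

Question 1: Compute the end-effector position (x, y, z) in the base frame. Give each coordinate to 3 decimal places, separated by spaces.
9.382 4.760 -6.000

after link 1: o_1 = (2.8284, -2.8284, 0.0000)
after link 2: o_2 = (5.6569, 0.0000, 2.0000)
after link 3: o_3 = (8.4853, 2.8284, -1.0000)
after link 4: o_4 = (9.1924, 2.1213, -5.0000)
after link 5: o_5 = (10.6066, 3.5355, -5.0000)
after link 6: o_6 = (9.3819, 4.7603, -6.0000)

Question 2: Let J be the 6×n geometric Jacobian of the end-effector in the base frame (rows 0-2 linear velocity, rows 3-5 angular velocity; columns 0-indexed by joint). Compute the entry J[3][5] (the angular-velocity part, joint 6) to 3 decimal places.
axis z_5 = (-0.6124,0.6124,-0.5000); lever o_n−o_5 = (-1.2247,1.2247,-1.0000)
cross product → J_v[:, 5] = (-0.0000,0.0000,0.0000)
J_ω[:, 5] = z_5
entry J[3][5] = -0.6124

-0.612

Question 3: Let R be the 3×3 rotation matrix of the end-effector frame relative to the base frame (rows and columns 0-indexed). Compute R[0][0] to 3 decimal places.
-0.750

End-effector x-axis (col 0 of R) = (-0.7500,-0.2500,0.6124)
R[0][0] = -0.7500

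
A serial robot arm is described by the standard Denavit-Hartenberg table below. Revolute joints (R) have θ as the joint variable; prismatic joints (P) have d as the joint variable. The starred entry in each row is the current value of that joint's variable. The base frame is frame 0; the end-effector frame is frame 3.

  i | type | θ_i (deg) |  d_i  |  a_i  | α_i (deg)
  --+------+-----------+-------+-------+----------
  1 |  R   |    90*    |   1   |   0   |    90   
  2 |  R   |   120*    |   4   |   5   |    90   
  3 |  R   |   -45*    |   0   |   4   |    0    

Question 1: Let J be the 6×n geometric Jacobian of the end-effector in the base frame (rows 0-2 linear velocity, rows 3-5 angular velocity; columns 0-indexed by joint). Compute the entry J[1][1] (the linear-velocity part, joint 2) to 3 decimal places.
-6.780

axis z_1 = (1.0000,-0.0000,0.0000); lever o_n−o_1 = (1.1716,-3.9142,6.7796)
cross product → J_v[:, 1] = (-0.0000,-6.7796,-3.9142)
J_ω[:, 1] = z_1
entry J[1][1] = -6.7796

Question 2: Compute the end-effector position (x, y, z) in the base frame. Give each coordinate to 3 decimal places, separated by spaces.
after link 1: o_1 = (0.0000, 0.0000, 1.0000)
after link 2: o_2 = (4.0000, -2.5000, 5.3301)
after link 3: o_3 = (1.1716, -3.9142, 7.7796)

1.172 -3.914 7.780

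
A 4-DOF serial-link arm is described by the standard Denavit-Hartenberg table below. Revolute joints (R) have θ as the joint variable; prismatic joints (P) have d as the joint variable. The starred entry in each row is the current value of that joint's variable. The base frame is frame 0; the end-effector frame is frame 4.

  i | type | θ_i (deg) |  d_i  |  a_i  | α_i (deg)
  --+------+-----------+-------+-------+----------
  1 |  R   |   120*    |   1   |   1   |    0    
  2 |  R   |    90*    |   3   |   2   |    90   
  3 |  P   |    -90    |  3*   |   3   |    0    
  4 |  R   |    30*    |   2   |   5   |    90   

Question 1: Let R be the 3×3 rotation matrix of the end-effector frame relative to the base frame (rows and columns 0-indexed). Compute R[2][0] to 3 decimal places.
-0.866

End-effector x-axis (col 0 of R) = (-0.4330,-0.2500,-0.8660)
R[2][0] = -0.8660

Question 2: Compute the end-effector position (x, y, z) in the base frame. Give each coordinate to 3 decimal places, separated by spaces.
after link 1: o_1 = (-0.5000, 0.8660, 1.0000)
after link 2: o_2 = (-2.2321, -0.1340, 4.0000)
after link 3: o_3 = (-3.7321, 2.4641, 1.0000)
after link 4: o_4 = (-6.8971, 2.9462, -3.3301)

-6.897 2.946 -3.330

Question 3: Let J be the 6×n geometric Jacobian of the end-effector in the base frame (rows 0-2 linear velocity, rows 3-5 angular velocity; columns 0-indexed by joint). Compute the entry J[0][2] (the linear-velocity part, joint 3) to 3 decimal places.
prismatic axis z_2 = (-0.5000,0.8660,0.0000)
J_v[:, 2] = z_2; J_ω[:, 2] = (0,0,0)
entry J[0][2] = -0.5000

-0.500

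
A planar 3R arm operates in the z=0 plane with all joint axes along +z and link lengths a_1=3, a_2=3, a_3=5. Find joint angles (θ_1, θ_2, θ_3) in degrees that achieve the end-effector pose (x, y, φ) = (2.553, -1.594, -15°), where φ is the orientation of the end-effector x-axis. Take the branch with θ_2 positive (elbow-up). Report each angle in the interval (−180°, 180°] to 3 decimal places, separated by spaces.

wrist centre = target − a_3·(cos φ, sin φ) = (-2.2766, -0.2999)
cos θ_2 = (5.2730−3²−3²)/(2·3·3) = -0.7071; θ_2 = 134.9959° (elbow-up)
β = atan2(-0.2999,-2.2766) = -172.4955°; ψ = atan2(2.1215,0.8788) = 67.4980°
θ_1 = β − ψ = -239.9935°
θ_3 = φ − θ_1 − θ_2 = 89.9976° (wrapped to (-180°,180°])

120.007 134.996 89.998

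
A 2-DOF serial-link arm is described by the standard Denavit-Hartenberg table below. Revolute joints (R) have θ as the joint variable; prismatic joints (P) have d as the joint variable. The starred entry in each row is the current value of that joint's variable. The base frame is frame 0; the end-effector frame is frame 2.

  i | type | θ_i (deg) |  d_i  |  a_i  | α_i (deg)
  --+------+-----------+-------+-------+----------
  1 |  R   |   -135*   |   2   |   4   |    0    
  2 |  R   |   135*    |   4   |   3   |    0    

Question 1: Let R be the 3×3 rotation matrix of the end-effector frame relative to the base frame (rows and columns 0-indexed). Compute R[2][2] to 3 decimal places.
1.000

End-effector z-axis (col 2 of R) = (0.0000,0.0000,1.0000)
R[2][2] = 1.0000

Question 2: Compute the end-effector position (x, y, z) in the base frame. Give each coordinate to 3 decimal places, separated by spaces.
after link 1: o_1 = (-2.8284, -2.8284, 2.0000)
after link 2: o_2 = (0.1716, -2.8284, 6.0000)

0.172 -2.828 6.000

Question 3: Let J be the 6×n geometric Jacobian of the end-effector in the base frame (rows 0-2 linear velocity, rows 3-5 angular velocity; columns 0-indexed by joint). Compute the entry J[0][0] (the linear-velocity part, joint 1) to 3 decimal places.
2.828

axis z_0 = ẑ; lever o_n−o_0 = (0.1716,-2.8284,6.0000)
cross product → J_v[:, 0] = (2.8284,0.1716,-0.0000)
J_ω[:, 0] = z_0
entry J[0][0] = 2.8284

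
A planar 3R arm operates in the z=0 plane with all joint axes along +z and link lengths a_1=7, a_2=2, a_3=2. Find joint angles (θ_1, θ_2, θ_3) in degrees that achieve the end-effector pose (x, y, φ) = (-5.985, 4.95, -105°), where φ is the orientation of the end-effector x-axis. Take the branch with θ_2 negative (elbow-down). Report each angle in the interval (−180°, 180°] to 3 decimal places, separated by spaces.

134.996 -29.987 149.991

wrist centre = target − a_3·(cos φ, sin φ) = (-5.4674, 6.8819)
cos θ_2 = (77.2519−7²−2²)/(2·7·2) = 0.8661; θ_2 = -29.9868° (elbow-down)
β = atan2(6.8819,-5.4674) = 128.4658°; ψ = atan2(-0.9996,8.7323) = -6.5303°
θ_1 = β − ψ = 134.9961°
θ_3 = φ − θ_1 − θ_2 = 149.9907° (wrapped to (-180°,180°])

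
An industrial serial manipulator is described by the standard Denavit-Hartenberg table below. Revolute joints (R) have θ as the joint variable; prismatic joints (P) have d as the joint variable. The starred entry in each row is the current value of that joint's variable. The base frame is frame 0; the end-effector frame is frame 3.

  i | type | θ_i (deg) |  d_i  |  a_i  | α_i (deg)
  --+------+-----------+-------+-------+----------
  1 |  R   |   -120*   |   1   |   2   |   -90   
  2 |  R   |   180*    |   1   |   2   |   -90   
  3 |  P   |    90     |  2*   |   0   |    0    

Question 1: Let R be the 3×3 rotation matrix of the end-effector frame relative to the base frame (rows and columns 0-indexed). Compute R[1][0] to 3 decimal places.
End-effector x-axis (col 0 of R) = (-0.8660,0.5000,-0.0000)
R[1][0] = 0.5000

0.500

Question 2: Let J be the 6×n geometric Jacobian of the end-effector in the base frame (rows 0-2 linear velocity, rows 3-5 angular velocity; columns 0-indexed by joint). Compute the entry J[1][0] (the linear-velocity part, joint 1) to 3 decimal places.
0.866

axis z_0 = ẑ; lever o_n−o_0 = (0.8660,-0.5000,3.0000)
cross product → J_v[:, 0] = (0.5000,0.8660,-0.0000)
J_ω[:, 0] = z_0
entry J[1][0] = 0.8660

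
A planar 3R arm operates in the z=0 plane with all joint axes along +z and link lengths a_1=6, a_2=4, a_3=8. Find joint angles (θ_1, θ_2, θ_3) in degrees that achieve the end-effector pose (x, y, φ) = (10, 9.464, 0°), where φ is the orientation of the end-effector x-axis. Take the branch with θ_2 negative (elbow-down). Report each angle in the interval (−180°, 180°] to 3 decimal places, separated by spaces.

90.002 -30.005 -59.997

wrist centre = target − a_3·(cos φ, sin φ) = (2.0000, 9.4640)
cos θ_2 = (93.5673−6²−4²)/(2·6·4) = 0.8660; θ_2 = -30.0046° (elbow-down)
β = atan2(9.4640,2.0000) = 78.0674°; ψ = atan2(-2.0003,9.4639) = -11.9343°
θ_1 = β − ψ = 90.0017°
θ_3 = φ − θ_1 − θ_2 = -59.9971° (wrapped to (-180°,180°])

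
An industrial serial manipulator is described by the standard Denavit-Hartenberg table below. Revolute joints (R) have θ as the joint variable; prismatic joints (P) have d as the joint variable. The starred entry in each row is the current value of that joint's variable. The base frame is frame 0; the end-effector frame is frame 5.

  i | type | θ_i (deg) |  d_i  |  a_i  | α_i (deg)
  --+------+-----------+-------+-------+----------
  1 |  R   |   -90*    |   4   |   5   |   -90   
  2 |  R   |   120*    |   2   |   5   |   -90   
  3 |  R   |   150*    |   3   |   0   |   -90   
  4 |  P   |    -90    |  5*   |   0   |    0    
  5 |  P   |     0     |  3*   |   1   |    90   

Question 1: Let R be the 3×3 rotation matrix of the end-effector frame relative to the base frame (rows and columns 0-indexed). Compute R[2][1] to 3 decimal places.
End-effector y-axis (col 1 of R) = (0.8660,-0.2500,0.4330)
R[2][1] = 0.4330

0.433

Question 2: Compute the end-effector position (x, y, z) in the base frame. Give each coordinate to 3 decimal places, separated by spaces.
after link 1: o_1 = (0.0000, -5.0000, 4.0000)
after link 2: o_2 = (2.0000, -2.5000, -0.3301)
after link 3: o_3 = (2.0000, 0.0981, 1.1699)
after link 4: o_4 = (6.3301, -1.1519, 3.3349)
after link 5: o_5 = (8.9282, -1.0359, 5.1340)

8.928 -1.036 5.134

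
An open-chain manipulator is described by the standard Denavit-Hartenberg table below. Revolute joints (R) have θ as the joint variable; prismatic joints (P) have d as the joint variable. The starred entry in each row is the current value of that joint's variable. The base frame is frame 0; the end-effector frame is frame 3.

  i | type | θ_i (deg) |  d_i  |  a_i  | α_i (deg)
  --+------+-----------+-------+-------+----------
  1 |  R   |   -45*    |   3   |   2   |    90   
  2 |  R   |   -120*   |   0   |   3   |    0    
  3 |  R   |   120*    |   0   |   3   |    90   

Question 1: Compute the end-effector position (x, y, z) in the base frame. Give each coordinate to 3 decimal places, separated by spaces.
after link 1: o_1 = (1.4142, -1.4142, 3.0000)
after link 2: o_2 = (0.3536, -0.3536, 0.4019)
after link 3: o_3 = (2.4749, -2.4749, 0.4019)

2.475 -2.475 0.402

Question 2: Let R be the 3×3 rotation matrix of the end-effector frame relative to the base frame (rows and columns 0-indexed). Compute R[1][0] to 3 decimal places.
-0.707

End-effector x-axis (col 0 of R) = (0.7071,-0.7071,0.0000)
R[1][0] = -0.7071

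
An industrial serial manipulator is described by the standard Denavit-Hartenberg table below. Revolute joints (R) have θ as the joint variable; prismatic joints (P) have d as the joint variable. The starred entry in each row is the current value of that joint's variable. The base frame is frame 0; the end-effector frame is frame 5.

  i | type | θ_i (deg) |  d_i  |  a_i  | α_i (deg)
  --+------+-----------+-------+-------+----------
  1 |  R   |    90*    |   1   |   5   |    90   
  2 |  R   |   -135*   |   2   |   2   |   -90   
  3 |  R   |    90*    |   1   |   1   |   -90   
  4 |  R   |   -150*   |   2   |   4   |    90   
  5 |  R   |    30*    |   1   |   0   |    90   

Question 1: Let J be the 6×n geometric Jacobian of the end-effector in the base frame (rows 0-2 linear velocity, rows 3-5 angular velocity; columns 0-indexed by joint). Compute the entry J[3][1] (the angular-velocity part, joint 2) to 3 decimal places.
1.000

axis z_1 = (1.0000,-0.0000,0.0000); lever o_n−o_1 = (4.9641,1.5089,-1.5089)
cross product → J_v[:, 1] = (-0.0000,1.5089,1.5089)
J_ω[:, 1] = z_1
entry J[3][1] = 1.0000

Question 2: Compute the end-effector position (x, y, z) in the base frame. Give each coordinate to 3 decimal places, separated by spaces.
after link 1: o_1 = (0.0000, 5.0000, 1.0000)
after link 2: o_2 = (2.0000, 3.5858, -0.4142)
after link 3: o_3 = (1.0000, 4.2929, -1.1213)
after link 4: o_4 = (4.4641, 7.1213, -1.1213)
after link 5: o_5 = (4.9641, 6.5089, -0.5089)

4.964 6.509 -0.509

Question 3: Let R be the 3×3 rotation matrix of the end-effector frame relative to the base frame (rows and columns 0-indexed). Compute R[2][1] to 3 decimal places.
0.612

End-effector y-axis (col 1 of R) = (0.5000,-0.6124,0.6124)
R[2][1] = 0.6124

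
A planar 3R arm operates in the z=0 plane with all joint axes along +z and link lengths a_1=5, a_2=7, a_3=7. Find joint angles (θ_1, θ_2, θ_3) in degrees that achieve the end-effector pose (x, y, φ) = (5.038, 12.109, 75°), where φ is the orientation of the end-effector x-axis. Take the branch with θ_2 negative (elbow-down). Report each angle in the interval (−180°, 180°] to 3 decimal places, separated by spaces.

wrist centre = target − a_3·(cos φ, sin φ) = (3.2263, 5.3475)
cos θ_2 = (39.0048−5²−7²)/(2·5·7) = -0.4999; θ_2 = -119.9955° (elbow-down)
β = atan2(5.3475,3.2263) = 58.8966°; ψ = atan2(-6.0625,1.5005) = -76.0985°
θ_1 = β − ψ = 134.9950°
θ_3 = φ − θ_1 − θ_2 = 60.0005° (wrapped to (-180°,180°])

134.995 -119.996 60.000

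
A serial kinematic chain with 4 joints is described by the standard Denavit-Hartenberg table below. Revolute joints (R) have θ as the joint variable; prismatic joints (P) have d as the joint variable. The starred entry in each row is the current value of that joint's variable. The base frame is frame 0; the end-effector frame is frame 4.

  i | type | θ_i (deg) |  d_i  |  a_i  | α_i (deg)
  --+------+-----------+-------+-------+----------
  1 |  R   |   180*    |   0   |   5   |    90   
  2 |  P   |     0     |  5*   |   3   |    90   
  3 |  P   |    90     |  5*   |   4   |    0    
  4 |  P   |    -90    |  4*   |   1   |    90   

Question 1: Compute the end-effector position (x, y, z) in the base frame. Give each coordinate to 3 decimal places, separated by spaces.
after link 1: o_1 = (-5.0000, 0.0000, 0.0000)
after link 2: o_2 = (-8.0000, 5.0000, 0.0000)
after link 3: o_3 = (-8.0000, 9.0000, -5.0000)
after link 4: o_4 = (-9.0000, 9.0000, -9.0000)

-9.000 9.000 -9.000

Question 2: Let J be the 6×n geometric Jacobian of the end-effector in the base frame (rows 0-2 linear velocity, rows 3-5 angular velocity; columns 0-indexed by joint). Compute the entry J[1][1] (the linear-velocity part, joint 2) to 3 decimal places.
prismatic axis z_1 = (0.0000,1.0000,0.0000)
J_v[:, 1] = z_1; J_ω[:, 1] = (0,0,0)
entry J[1][1] = 1.0000

1.000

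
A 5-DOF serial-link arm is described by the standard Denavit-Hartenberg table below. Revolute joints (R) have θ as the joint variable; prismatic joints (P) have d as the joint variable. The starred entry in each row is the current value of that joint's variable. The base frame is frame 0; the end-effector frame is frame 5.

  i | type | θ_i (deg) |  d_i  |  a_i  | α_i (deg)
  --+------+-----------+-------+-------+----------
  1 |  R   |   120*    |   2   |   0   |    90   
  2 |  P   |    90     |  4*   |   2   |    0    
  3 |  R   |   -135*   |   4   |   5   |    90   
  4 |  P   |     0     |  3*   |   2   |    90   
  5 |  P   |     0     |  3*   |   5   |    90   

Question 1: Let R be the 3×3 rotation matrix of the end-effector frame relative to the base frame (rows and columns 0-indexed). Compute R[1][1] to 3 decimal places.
-0.500

End-effector y-axis (col 1 of R) = (-0.8660,-0.5000,-0.0000)
R[1][1] = -0.5000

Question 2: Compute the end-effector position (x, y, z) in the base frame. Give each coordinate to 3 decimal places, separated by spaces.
1.148 8.011 -6.607

after link 1: o_1 = (0.0000, 0.0000, 2.0000)
after link 2: o_2 = (3.4641, 2.0000, 4.0000)
after link 3: o_3 = (5.1604, 7.0619, 0.4645)
after link 4: o_4 = (5.5140, 6.4495, -3.0711)
after link 5: o_5 = (1.1481, 8.0114, -6.6066)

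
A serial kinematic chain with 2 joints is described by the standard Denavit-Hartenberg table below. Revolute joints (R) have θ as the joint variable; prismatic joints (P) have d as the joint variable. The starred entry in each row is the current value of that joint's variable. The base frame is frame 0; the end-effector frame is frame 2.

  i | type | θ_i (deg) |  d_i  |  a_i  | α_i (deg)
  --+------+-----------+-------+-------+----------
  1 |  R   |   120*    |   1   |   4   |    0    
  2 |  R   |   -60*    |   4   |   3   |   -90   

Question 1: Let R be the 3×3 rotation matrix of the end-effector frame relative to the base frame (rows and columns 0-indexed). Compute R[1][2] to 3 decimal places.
End-effector z-axis (col 2 of R) = (-0.8660,0.5000,0.0000)
R[1][2] = 0.5000

0.500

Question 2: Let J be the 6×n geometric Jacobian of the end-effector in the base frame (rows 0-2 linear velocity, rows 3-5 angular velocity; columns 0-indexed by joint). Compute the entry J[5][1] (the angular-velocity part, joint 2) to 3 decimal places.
1.000

axis z_1 = (0.0000,0.0000,1.0000); lever o_n−o_1 = (1.5000,2.5981,4.0000)
cross product → J_v[:, 1] = (-2.5981,1.5000,0.0000)
J_ω[:, 1] = z_1
entry J[5][1] = 1.0000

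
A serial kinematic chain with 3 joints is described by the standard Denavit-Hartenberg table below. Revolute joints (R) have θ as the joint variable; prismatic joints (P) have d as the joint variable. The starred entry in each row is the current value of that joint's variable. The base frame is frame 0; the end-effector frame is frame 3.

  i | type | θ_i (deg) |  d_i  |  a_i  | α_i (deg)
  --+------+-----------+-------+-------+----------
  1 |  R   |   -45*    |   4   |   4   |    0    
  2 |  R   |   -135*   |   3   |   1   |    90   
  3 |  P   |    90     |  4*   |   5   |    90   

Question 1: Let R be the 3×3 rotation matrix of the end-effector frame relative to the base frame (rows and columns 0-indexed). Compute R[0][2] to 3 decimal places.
-1.000

End-effector z-axis (col 2 of R) = (-1.0000,-0.0000,-0.0000)
R[0][2] = -1.0000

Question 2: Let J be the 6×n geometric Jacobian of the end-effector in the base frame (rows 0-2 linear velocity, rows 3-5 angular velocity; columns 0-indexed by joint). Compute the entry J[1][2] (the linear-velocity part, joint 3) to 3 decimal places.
1.000

prismatic axis z_2 = (-0.0000,1.0000,0.0000)
J_v[:, 2] = z_2; J_ω[:, 2] = (0,0,0)
entry J[1][2] = 1.0000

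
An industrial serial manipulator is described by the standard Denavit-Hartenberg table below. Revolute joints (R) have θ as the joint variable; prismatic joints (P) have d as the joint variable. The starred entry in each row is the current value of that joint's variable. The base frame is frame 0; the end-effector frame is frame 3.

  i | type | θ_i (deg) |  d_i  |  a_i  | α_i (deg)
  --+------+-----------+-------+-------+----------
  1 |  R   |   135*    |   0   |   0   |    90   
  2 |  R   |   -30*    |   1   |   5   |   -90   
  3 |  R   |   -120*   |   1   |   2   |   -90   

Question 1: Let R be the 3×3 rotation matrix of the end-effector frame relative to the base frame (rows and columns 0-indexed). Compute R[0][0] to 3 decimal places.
End-effector x-axis (col 0 of R) = (0.9186,0.3062,0.2500)
R[0][0] = 0.9186

0.919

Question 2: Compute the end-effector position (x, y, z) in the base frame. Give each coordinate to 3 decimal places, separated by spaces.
after link 1: o_1 = (0.0000, 0.0000, 0.0000)
after link 2: o_2 = (-2.3548, 3.7690, -2.5000)
after link 3: o_3 = (-0.8712, 4.7349, -1.1340)

-0.871 4.735 -1.134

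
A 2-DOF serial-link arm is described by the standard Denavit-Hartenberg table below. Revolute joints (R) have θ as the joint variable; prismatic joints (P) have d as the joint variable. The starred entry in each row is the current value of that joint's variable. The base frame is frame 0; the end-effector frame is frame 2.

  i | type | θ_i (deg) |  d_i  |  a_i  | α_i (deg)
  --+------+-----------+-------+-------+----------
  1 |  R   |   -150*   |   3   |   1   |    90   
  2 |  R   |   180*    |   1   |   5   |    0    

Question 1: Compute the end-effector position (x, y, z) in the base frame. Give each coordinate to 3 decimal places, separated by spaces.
after link 1: o_1 = (-0.8660, -0.5000, 3.0000)
after link 2: o_2 = (2.9641, 2.8660, 3.0000)

2.964 2.866 3.000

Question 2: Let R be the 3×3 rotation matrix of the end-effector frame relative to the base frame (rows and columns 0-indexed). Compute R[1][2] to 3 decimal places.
End-effector z-axis (col 2 of R) = (-0.5000,0.8660,0.0000)
R[1][2] = 0.8660

0.866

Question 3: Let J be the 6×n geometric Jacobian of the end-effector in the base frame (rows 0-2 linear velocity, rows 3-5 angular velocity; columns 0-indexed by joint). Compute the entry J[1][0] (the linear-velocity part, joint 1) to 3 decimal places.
2.964

axis z_0 = ẑ; lever o_n−o_0 = (2.9641,2.8660,3.0000)
cross product → J_v[:, 0] = (-2.8660,2.9641,0.0000)
J_ω[:, 0] = z_0
entry J[1][0] = 2.9641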